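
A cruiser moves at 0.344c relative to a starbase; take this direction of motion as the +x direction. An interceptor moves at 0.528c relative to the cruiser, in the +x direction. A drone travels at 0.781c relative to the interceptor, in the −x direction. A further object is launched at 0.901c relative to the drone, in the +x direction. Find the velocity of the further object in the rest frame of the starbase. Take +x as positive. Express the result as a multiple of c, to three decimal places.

Apply u = (u' + v)/(1 + u'v/c²) successively, working outward toward the starbase.
Start: velocity of the cruiser relative to the starbase = 0.3440c.
Compose with the interceptor (u' = 0.528 in the cruiser frame): u_1 = (0.528 + 0.344) / (1 + 0.528·0.344) = 0.8720/1.1816 = 0.7380.
Compose with the drone (u' = -0.781 in the interceptor frame): u_2 = (-0.781 + 0.738) / (1 + (-0.781)·0.738) = -0.0430/0.4237 = -0.1016.
Compose with the further object (u' = 0.901 in the drone frame): u_3 = (0.901 + (-0.102)) / (1 + 0.901·(-0.102)) = 0.7994/0.9085 = 0.8800.

+0.880c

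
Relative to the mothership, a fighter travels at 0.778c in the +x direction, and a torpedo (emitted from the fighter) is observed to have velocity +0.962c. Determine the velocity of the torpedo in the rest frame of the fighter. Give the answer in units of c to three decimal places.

Invert the composition law: u' = (u − v)/(1 − uv/c²).
u' = (0.962 − 0.778) / (1 − (0.962)(0.778)) = 0.1840/0.2516 = 0.7314.

+0.731c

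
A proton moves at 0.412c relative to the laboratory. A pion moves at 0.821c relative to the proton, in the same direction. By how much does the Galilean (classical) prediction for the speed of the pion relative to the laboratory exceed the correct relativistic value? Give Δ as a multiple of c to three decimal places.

Galilean: u_cl = 0.821 + 0.412 = 1.2330.
Relativistic: u_rel = (0.821 + 0.412) / (1 + 0.821·0.412) = 1.2330/1.3383 = 0.9214.
Δ = 1.2330 − 0.9214 = 0.3116.
(The classical prediction exceeds c; the relativistic result does not.)

Δ = 0.312c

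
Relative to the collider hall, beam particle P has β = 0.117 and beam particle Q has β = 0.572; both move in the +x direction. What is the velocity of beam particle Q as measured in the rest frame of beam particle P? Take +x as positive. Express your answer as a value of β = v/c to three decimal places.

β_A = 0.117, β_B = 0.572.
Transform to A's frame with the inverse velocity-addition law: u' = (u − v)/(1 − uv/c²), taking u = β_B and v = β_A.
u' = (0.572 − 0.117) / (1 − (0.117)(0.572)) = 0.4550/0.9331 = 0.4876.

β = +0.488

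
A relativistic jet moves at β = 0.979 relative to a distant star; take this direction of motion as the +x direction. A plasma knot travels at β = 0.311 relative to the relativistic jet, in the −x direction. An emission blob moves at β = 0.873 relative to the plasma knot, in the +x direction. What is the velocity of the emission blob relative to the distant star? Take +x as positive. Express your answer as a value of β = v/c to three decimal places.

Apply u = (u' + v)/(1 + u'v/c²) successively, working outward toward the distant star.
Start: velocity of the relativistic jet relative to the distant star = 0.9790c.
Compose with the plasma knot (u' = -0.311 in the relativistic jet frame): u_1 = (-0.311 + 0.979) / (1 + (-0.311)·0.979) = 0.6680/0.6955 = 0.9604.
Compose with the emission blob (u' = 0.873 in the plasma knot frame): u_2 = (0.873 + 0.960) / (1 + 0.873·0.960) = 1.8334/1.8384 = 0.9973.

β = +0.997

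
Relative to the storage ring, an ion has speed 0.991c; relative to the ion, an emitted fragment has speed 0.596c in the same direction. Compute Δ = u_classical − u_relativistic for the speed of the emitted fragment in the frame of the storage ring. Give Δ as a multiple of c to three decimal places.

Galilean: u_cl = 0.596 + 0.991 = 1.5870.
Relativistic: u_rel = (0.596 + 0.991) / (1 + 0.596·0.991) = 1.5870/1.5906 = 0.9977.
Δ = 1.5870 − 0.9977 = 0.5893.
(The classical prediction exceeds c; the relativistic result does not.)

Δ = 0.589c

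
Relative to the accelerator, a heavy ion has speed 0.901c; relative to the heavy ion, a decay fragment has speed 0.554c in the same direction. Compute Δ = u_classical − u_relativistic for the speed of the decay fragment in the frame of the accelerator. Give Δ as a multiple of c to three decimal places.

Galilean: u_cl = 0.554 + 0.901 = 1.4550.
Relativistic: u_rel = (0.554 + 0.901) / (1 + 0.554·0.901) = 1.4550/1.4992 = 0.9705.
Δ = 1.4550 − 0.9705 = 0.4845.
(The classical prediction exceeds c; the relativistic result does not.)

Δ = 0.484c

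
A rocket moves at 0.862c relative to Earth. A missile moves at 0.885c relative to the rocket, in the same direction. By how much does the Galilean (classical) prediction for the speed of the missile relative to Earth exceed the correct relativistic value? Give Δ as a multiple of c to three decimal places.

Galilean: u_cl = 0.885 + 0.862 = 1.7470.
Relativistic: u_rel = (0.885 + 0.862) / (1 + 0.885·0.862) = 1.7470/1.7629 = 0.9910.
Δ = 1.7470 − 0.9910 = 0.7560.
(The classical prediction exceeds c; the relativistic result does not.)

Δ = 0.756c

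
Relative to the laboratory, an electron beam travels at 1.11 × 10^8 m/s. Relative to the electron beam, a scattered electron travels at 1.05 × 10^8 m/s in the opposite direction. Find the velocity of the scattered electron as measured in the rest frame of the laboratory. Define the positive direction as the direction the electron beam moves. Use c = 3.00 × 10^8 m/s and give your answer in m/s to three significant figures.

+6.89 × 10^6 m/s

In units of c (dividing by 3.00 × 10^8 m/s): v = 0.370, u' = -0.350.
u = (u' + v)/(1 + u'v/c²):
u = (-0.350 + 0.370) / (1 + (-0.350)·0.370) = 0.0200/0.8705 = 0.0230
(Galilean addition would give +0.020c.)
Converting back: u = 0.0230 × 3.00 × 10^8 m/s.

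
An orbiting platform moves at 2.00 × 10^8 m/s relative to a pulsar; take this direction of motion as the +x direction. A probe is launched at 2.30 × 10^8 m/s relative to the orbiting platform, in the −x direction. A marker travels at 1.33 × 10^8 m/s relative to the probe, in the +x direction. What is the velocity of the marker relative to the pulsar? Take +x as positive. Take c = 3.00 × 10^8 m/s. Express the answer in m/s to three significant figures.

Apply u = (u' + v)/(1 + u'v/c²) successively, working outward toward the pulsar.
(Dividing each given speed by c = 3.00 × 10^8 m/s to work in units of c.)
Start: velocity of the orbiting platform relative to the pulsar = 0.6667c.
Compose with the probe (u' = -0.767 in the orbiting platform frame): u_1 = (-0.767 + 0.667) / (1 + (-0.767)·0.667) = -0.1000/0.4889 = -0.2045.
Compose with the marker (u' = 0.443 in the probe frame): u_2 = (0.443 + (-0.205)) / (1 + 0.443·(-0.205)) = 0.2388/0.9093 = 0.2626.
So u = 0.2626 × 3.00 × 10^8 m/s.

+7.88 × 10^7 m/s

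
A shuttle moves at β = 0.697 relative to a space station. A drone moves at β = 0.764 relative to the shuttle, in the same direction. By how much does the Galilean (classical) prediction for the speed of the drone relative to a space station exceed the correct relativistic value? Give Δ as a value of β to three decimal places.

Galilean: u_cl = 0.764 + 0.697 = 1.4610.
Relativistic: u_rel = (0.764 + 0.697) / (1 + 0.764·0.697) = 1.4610/1.5325 = 0.9533.
Δ = 1.4610 − 0.9533 = 0.5077.
(The classical prediction exceeds c; the relativistic result does not.)

Δ = 0.508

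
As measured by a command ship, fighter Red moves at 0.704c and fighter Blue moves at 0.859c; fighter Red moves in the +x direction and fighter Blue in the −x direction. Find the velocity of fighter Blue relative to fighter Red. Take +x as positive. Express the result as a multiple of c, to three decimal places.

β_A = 0.704, β_B = -0.859.
Transform to A's frame with the inverse velocity-addition law: u' = (u − v)/(1 − uv/c²), taking u = β_B and v = β_A.
u' = (-0.859 − 0.704) / (1 − (0.704)(-0.859)) = -1.5630/1.6047 = -0.9740.

-0.974c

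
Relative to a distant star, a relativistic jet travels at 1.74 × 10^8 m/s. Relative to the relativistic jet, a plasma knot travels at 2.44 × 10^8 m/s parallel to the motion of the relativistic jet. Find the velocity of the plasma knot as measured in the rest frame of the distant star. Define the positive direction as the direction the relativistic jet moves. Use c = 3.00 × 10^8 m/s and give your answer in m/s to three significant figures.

In units of c (dividing by 3.00 × 10^8 m/s): v = 0.580, u' = 0.813.
u = (u' + v)/(1 + u'v/c²):
u = (0.813 + 0.580) / (1 + 0.813·0.580) = 1.3933/1.4717 = 0.9467
Converting back: u = 0.9467 × 3.00 × 10^8 m/s.

2.84 × 10^8 m/s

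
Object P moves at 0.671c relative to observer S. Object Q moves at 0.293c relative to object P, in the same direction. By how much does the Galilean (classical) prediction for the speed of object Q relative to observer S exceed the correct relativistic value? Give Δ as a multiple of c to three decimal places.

Δ = 0.158c

Galilean: u_cl = 0.293 + 0.671 = 0.9640.
Relativistic: u_rel = (0.293 + 0.671) / (1 + 0.293·0.671) = 0.9640/1.1966 = 0.8056.
Δ = 0.9640 − 0.8056 = 0.1584.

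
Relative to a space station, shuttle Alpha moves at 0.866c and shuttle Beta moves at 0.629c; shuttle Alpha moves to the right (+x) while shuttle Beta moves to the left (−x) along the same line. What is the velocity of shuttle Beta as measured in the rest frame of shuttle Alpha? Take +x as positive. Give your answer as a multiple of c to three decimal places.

-0.968c

β_A = 0.866, β_B = -0.629.
Transform to A's frame with the inverse velocity-addition law: u' = (u − v)/(1 − uv/c²), taking u = β_B and v = β_A.
u' = (-0.629 − 0.866) / (1 − (0.866)(-0.629)) = -1.4950/1.5447 = -0.9678.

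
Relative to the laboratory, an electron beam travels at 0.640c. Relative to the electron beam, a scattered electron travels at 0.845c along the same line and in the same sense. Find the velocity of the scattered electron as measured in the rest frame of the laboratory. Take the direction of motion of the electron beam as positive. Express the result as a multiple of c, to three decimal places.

0.964c

With v = 0.640 and u' = 0.845 (in units of c),
u = (u' + v)/(1 + u'v/c²):
u = (0.845 + 0.640) / (1 + 0.845·0.640) = 1.4850/1.5408 = 0.9638
(Galilean addition would give +1.485c, exceeding c.)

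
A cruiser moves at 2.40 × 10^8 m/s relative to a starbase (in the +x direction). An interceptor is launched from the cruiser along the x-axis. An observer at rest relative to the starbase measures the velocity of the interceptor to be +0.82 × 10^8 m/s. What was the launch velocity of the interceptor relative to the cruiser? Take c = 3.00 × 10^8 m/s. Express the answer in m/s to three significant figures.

-2.02 × 10^8 m/s

v = 0.800c, u = 0.273c.
Invert the composition law: u' = (u − v)/(1 − uv/c²).
u' = (0.273 − 0.800) / (1 − (0.273)(0.800)) = -0.5267/0.7813 = -0.6741.
u' = -0.6741 × 3.00 × 10^8 m/s.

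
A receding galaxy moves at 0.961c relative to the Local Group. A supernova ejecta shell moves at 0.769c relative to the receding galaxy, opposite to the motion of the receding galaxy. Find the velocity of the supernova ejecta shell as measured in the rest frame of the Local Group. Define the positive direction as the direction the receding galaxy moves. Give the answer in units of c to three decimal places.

+0.736c

With v = 0.961 and u' = -0.769 (in units of c),
u = (u' + v)/(1 + u'v/c²):
u = (-0.769 + 0.961) / (1 + (-0.769)·0.961) = 0.1920/0.2610 = 0.7357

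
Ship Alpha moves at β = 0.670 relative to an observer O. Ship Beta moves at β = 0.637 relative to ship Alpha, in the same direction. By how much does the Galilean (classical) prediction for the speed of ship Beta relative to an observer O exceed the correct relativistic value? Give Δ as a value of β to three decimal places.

Galilean: u_cl = 0.637 + 0.670 = 1.3070.
Relativistic: u_rel = (0.637 + 0.670) / (1 + 0.637·0.670) = 1.3070/1.4268 = 0.9160.
Δ = 1.3070 − 0.9160 = 0.3910.
(The classical prediction exceeds c; the relativistic result does not.)

Δ = 0.391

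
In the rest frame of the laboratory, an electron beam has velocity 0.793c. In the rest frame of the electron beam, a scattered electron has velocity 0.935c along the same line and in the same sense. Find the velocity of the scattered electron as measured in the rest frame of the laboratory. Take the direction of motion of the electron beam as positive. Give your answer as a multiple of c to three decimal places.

0.992c

With v = 0.793 and u' = 0.935 (in units of c),
u = (u' + v)/(1 + u'v/c²):
u = (0.935 + 0.793) / (1 + 0.935·0.793) = 1.7280/1.7415 = 0.9923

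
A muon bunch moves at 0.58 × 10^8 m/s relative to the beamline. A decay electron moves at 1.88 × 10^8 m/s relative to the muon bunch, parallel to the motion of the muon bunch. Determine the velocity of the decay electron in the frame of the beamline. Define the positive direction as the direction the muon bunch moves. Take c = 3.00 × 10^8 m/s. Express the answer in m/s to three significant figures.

2.19 × 10^8 m/s

In units of c (dividing by 3.00 × 10^8 m/s): v = 0.193, u' = 0.627.
u = (u' + v)/(1 + u'v/c²):
u = (0.627 + 0.193) / (1 + 0.627·0.193) = 0.8200/1.1212 = 0.7314
(Galilean addition would give +0.820c.)
Converting back: u = 0.7314 × 3.00 × 10^8 m/s.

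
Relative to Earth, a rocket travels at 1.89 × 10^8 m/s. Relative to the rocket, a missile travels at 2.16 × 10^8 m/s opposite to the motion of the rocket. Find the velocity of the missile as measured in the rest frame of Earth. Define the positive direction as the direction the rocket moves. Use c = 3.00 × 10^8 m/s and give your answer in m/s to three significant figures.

In units of c (dividing by 3.00 × 10^8 m/s): v = 0.630, u' = -0.720.
u = (u' + v)/(1 + u'v/c²):
u = (-0.720 + 0.630) / (1 + (-0.720)·0.630) = -0.0900/0.5464 = -0.1647
Converting back: u = -0.1647 × 3.00 × 10^8 m/s.

-4.94 × 10^7 m/s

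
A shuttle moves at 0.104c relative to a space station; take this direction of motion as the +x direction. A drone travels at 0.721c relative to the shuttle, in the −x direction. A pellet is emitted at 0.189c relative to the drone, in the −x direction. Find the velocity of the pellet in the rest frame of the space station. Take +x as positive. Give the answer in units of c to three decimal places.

-0.760c

Apply u = (u' + v)/(1 + u'v/c²) successively, working outward toward the space station.
Start: velocity of the shuttle relative to the space station = 0.1040c.
Compose with the drone (u' = -0.721 in the shuttle frame): u_1 = (-0.721 + 0.104) / (1 + (-0.721)·0.104) = -0.6170/0.9250 = -0.6670.
Compose with the pellet (u' = -0.189 in the drone frame): u_2 = (-0.189 + (-0.667)) / (1 + (-0.189)·(-0.667)) = -0.8560/1.1261 = -0.7602.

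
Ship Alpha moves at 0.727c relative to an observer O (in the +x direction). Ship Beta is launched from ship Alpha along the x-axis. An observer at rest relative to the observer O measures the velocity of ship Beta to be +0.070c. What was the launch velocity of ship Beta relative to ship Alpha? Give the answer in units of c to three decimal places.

Invert the composition law: u' = (u − v)/(1 − uv/c²).
u' = (0.070 − 0.727) / (1 − (0.070)(0.727)) = -0.6570/0.9491 = -0.6922.

-0.692c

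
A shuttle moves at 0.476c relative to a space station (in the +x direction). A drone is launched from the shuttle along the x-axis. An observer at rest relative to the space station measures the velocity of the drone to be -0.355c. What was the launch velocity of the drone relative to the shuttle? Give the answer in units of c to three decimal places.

-0.711c

Invert the composition law: u' = (u − v)/(1 − uv/c²).
u' = (-0.355 − 0.476) / (1 − (-0.355)(0.476)) = -0.8310/1.1690 = -0.7109.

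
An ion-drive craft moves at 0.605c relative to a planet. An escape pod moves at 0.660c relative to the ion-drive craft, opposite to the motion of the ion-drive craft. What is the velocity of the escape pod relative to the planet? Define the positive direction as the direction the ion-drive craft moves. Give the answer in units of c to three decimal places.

-0.092c

With v = 0.605 and u' = -0.660 (in units of c),
u = (u' + v)/(1 + u'v/c²):
u = (-0.660 + 0.605) / (1 + (-0.660)·0.605) = -0.0550/0.6007 = -0.0916
(Galilean addition would give -0.055c.)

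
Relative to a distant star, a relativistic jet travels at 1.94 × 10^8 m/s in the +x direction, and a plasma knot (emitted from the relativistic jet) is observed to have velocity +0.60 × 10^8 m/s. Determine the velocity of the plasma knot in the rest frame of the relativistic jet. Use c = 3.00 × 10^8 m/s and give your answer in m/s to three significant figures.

-1.54 × 10^8 m/s

v = 0.647c, u = 0.200c.
Invert the composition law: u' = (u − v)/(1 − uv/c²).
u' = (0.200 − 0.647) / (1 − (0.200)(0.647)) = -0.4467/0.8707 = -0.5130.
u' = -0.5130 × 3.00 × 10^8 m/s.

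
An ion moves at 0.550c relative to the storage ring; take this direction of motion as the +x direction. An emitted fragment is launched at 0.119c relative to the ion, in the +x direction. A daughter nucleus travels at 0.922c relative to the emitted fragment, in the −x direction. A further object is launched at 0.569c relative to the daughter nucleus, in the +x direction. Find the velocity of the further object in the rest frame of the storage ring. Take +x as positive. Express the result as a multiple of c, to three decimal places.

-0.215c

Apply u = (u' + v)/(1 + u'v/c²) successively, working outward toward the storage ring.
Start: velocity of the ion relative to the storage ring = 0.5500c.
Compose with the emitted fragment (u' = 0.119 in the ion frame): u_1 = (0.119 + 0.550) / (1 + 0.119·0.550) = 0.6690/1.0655 = 0.6279.
Compose with the daughter nucleus (u' = -0.922 in the emitted fragment frame): u_2 = (-0.922 + 0.628) / (1 + (-0.922)·0.628) = -0.2941/0.4211 = -0.6984.
Compose with the further object (u' = 0.569 in the daughter nucleus frame): u_3 = (0.569 + (-0.698)) / (1 + 0.569·(-0.698)) = -0.1294/0.6026 = -0.2148.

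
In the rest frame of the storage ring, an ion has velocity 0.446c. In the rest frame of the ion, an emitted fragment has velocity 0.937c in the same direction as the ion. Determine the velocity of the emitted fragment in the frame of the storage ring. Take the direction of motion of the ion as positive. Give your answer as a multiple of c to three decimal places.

0.975c

With v = 0.446 and u' = 0.937 (in units of c),
u = (u' + v)/(1 + u'v/c²):
u = (0.937 + 0.446) / (1 + 0.937·0.446) = 1.3830/1.4179 = 0.9754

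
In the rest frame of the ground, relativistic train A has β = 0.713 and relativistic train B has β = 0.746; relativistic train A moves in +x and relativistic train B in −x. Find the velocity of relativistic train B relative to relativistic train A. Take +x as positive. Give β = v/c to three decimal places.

β_A = 0.713, β_B = -0.746.
Transform to A's frame with the inverse velocity-addition law: u' = (u − v)/(1 − uv/c²), taking u = β_B and v = β_A.
u' = (-0.746 − 0.713) / (1 − (0.713)(-0.746)) = -1.4590/1.5319 = -0.9524.

β = -0.952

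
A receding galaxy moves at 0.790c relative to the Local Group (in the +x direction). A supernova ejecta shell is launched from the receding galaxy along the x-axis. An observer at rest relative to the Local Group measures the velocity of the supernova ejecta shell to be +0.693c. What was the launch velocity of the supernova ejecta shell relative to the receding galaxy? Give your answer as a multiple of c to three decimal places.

-0.214c

Invert the composition law: u' = (u − v)/(1 − uv/c²).
u' = (0.693 − 0.790) / (1 − (0.693)(0.790)) = -0.0970/0.4525 = -0.2144.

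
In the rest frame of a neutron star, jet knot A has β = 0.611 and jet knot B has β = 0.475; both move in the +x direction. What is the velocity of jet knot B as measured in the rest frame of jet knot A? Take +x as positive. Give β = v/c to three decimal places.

β_A = 0.611, β_B = 0.475.
Transform to A's frame with the inverse velocity-addition law: u' = (u − v)/(1 − uv/c²), taking u = β_B and v = β_A.
u' = (0.475 − 0.611) / (1 − (0.611)(0.475)) = -0.1360/0.7098 = -0.1916.

β = -0.192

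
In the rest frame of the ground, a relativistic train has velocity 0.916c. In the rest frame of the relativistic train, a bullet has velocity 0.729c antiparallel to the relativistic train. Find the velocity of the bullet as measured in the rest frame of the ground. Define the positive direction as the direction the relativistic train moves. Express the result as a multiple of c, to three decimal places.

With v = 0.916 and u' = -0.729 (in units of c),
u = (u' + v)/(1 + u'v/c²):
u = (-0.729 + 0.916) / (1 + (-0.729)·0.916) = 0.1870/0.3322 = 0.5629
(Galilean addition would give +0.187c.)

+0.563c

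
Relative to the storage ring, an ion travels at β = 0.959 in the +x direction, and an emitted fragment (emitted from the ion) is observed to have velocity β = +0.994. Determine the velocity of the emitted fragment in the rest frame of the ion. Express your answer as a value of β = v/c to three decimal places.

Invert the composition law: u' = (u − v)/(1 − uv/c²).
u' = (0.994 − 0.959) / (1 − (0.994)(0.959)) = 0.0350/0.0468 = 0.7486.

β = +0.749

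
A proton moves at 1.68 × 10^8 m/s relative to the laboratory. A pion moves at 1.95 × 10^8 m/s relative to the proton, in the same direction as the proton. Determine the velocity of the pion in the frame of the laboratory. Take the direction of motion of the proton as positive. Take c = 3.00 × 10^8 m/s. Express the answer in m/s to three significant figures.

In units of c (dividing by 3.00 × 10^8 m/s): v = 0.560, u' = 0.650.
u = (u' + v)/(1 + u'v/c²):
u = (0.650 + 0.560) / (1 + 0.650·0.560) = 1.2100/1.3640 = 0.8871
(Galilean addition would give +1.210c, exceeding c.)
Converting back: u = 0.8871 × 3.00 × 10^8 m/s.

2.66 × 10^8 m/s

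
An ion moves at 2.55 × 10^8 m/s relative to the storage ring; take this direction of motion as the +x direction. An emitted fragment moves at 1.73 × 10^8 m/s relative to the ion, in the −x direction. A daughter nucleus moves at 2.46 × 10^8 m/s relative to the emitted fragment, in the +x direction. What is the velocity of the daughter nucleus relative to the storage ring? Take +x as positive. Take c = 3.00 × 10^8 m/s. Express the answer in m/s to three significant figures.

+2.83 × 10^8 m/s

Apply u = (u' + v)/(1 + u'v/c²) successively, working outward toward the storage ring.
(Dividing each given speed by c = 3.00 × 10^8 m/s to work in units of c.)
Start: velocity of the ion relative to the storage ring = 0.8500c.
Compose with the emitted fragment (u' = -0.577 in the ion frame): u_1 = (-0.577 + 0.850) / (1 + (-0.577)·0.850) = 0.2733/0.5098 = 0.5361.
Compose with the daughter nucleus (u' = 0.820 in the emitted fragment frame): u_2 = (0.820 + 0.536) / (1 + 0.820·0.536) = 1.3561/1.4396 = 0.9420.
So u = 0.9420 × 3.00 × 10^8 m/s.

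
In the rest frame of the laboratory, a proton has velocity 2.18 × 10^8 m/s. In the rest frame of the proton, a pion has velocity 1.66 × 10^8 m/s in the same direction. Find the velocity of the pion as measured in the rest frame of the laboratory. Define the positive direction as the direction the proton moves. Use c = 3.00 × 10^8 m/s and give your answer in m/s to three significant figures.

In units of c (dividing by 3.00 × 10^8 m/s): v = 0.727, u' = 0.553.
u = (u' + v)/(1 + u'v/c²):
u = (0.553 + 0.727) / (1 + 0.553·0.727) = 1.2800/1.4021 = 0.9129
(Galilean addition would give +1.280c, exceeding c.)
Converting back: u = 0.9129 × 3.00 × 10^8 m/s.

2.74 × 10^8 m/s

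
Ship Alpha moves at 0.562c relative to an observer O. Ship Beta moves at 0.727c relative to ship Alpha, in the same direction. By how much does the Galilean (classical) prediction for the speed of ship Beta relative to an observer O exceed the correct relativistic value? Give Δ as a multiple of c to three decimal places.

Galilean: u_cl = 0.727 + 0.562 = 1.2890.
Relativistic: u_rel = (0.727 + 0.562) / (1 + 0.727·0.562) = 1.2890/1.4086 = 0.9151.
Δ = 1.2890 − 0.9151 = 0.3739.
(The classical prediction exceeds c; the relativistic result does not.)

Δ = 0.374c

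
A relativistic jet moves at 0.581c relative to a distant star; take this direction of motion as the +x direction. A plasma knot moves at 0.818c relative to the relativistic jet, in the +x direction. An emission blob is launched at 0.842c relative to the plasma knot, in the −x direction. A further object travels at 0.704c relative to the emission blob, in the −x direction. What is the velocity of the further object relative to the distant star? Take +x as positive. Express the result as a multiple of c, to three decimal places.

-0.281c

Apply u = (u' + v)/(1 + u'v/c²) successively, working outward toward the distant star.
Start: velocity of the relativistic jet relative to the distant star = 0.5810c.
Compose with the plasma knot (u' = 0.818 in the relativistic jet frame): u_1 = (0.818 + 0.581) / (1 + 0.818·0.581) = 1.3990/1.4753 = 0.9483.
Compose with the emission blob (u' = -0.842 in the plasma knot frame): u_2 = (-0.842 + 0.948) / (1 + (-0.842)·0.948) = 0.1063/0.2015 = 0.5275.
Compose with the further object (u' = -0.704 in the emission blob frame): u_3 = (-0.704 + 0.528) / (1 + (-0.704)·0.528) = -0.1765/0.6286 = -0.2807.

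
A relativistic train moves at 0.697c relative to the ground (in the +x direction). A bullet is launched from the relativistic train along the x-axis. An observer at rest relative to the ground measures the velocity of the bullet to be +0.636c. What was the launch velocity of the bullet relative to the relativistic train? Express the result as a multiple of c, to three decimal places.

-0.110c

Invert the composition law: u' = (u − v)/(1 − uv/c²).
u' = (0.636 − 0.697) / (1 − (0.636)(0.697)) = -0.0610/0.5567 = -0.1096.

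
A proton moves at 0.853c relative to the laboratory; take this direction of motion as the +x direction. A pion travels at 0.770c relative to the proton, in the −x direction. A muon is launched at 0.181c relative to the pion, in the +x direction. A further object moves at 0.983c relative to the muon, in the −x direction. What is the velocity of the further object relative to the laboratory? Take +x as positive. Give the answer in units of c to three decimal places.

Apply u = (u' + v)/(1 + u'v/c²) successively, working outward toward the laboratory.
Start: velocity of the proton relative to the laboratory = 0.8530c.
Compose with the pion (u' = -0.770 in the proton frame): u_1 = (-0.770 + 0.853) / (1 + (-0.770)·0.853) = 0.0830/0.3432 = 0.2418.
Compose with the muon (u' = 0.181 in the pion frame): u_2 = (0.181 + 0.242) / (1 + 0.181·0.242) = 0.4228/1.0438 = 0.4051.
Compose with the further object (u' = -0.983 in the muon frame): u_3 = (-0.983 + 0.405) / (1 + (-0.983)·0.405) = -0.5779/0.6018 = -0.9603.

-0.960c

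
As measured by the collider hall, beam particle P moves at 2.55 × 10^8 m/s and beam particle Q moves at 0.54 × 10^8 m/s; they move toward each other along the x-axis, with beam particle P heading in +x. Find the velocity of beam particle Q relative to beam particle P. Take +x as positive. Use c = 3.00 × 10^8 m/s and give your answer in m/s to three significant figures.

β_A = 0.850, β_B = -0.180 (dividing each by c = 3.00 × 10^8 m/s).
Transform to A's frame with the inverse velocity-addition law: u' = (u − v)/(1 − uv/c²), taking u = β_B and v = β_A.
u' = (-0.180 − 0.850) / (1 − (0.850)(-0.180)) = -1.0300/1.1530 = -0.8933.
u' = -0.8933 × 3.00 × 10^8 m/s.

-2.68 × 10^8 m/s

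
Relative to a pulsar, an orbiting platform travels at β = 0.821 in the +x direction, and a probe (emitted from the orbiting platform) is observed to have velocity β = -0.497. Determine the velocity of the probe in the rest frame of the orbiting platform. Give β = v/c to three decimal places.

β = -0.936

Invert the composition law: u' = (u − v)/(1 − uv/c²).
u' = (-0.497 − 0.821) / (1 − (-0.497)(0.821)) = -1.3180/1.4080 = -0.9361.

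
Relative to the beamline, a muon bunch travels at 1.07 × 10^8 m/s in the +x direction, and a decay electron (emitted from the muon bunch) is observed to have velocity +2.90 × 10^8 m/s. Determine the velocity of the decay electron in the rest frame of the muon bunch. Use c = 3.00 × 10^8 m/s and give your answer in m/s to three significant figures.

v = 0.357c, u = 0.967c.
Invert the composition law: u' = (u − v)/(1 − uv/c²).
u' = (0.967 − 0.357) / (1 − (0.967)(0.357)) = 0.6100/0.6552 = 0.9310.
u' = 0.9310 × 3.00 × 10^8 m/s.

+2.79 × 10^8 m/s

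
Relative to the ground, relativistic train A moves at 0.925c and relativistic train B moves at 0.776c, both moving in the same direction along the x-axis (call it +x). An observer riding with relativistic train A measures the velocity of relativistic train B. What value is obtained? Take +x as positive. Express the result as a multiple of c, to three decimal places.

-0.528c

β_A = 0.925, β_B = 0.776.
Transform to A's frame with the inverse velocity-addition law: u' = (u − v)/(1 − uv/c²), taking u = β_B and v = β_A.
u' = (0.776 − 0.925) / (1 − (0.925)(0.776)) = -0.1490/0.2822 = -0.5280.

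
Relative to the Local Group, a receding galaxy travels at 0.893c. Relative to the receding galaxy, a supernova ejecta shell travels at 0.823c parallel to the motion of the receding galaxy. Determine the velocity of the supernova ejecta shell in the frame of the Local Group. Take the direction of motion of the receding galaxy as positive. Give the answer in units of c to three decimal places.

0.989c

With v = 0.893 and u' = 0.823 (in units of c),
u = (u' + v)/(1 + u'v/c²):
u = (0.823 + 0.893) / (1 + 0.823·0.893) = 1.7160/1.7349 = 0.9891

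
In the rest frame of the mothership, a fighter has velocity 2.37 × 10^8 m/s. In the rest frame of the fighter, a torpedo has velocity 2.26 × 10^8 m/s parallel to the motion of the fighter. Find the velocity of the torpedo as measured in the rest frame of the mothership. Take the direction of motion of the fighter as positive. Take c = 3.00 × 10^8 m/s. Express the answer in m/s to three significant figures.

2.90 × 10^8 m/s

In units of c (dividing by 3.00 × 10^8 m/s): v = 0.790, u' = 0.753.
u = (u' + v)/(1 + u'v/c²):
u = (0.753 + 0.790) / (1 + 0.753·0.790) = 1.5433/1.5951 = 0.9675
Converting back: u = 0.9675 × 3.00 × 10^8 m/s.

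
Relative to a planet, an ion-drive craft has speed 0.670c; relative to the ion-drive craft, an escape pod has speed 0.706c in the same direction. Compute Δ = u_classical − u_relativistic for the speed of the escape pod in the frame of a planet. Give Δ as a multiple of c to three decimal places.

Galilean: u_cl = 0.706 + 0.670 = 1.3760.
Relativistic: u_rel = (0.706 + 0.670) / (1 + 0.706·0.670) = 1.3760/1.4730 = 0.9341.
Δ = 1.3760 − 0.9341 = 0.4419.
(The classical prediction exceeds c; the relativistic result does not.)

Δ = 0.442c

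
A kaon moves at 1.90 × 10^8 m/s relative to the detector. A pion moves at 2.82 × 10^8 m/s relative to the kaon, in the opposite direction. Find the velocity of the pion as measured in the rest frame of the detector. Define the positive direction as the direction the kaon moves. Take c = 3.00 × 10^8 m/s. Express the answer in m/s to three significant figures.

-2.27 × 10^8 m/s

In units of c (dividing by 3.00 × 10^8 m/s): v = 0.633, u' = -0.940.
u = (u' + v)/(1 + u'v/c²):
u = (-0.940 + 0.633) / (1 + (-0.940)·0.633) = -0.3067/0.4047 = -0.7578
(Galilean addition would give -0.307c.)
Converting back: u = -0.7578 × 3.00 × 10^8 m/s.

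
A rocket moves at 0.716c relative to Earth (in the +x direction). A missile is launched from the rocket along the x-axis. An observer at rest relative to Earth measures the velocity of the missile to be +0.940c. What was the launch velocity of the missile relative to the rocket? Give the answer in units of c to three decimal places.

Invert the composition law: u' = (u − v)/(1 − uv/c²).
u' = (0.940 − 0.716) / (1 − (0.940)(0.716)) = 0.2240/0.3270 = 0.6851.

+0.685c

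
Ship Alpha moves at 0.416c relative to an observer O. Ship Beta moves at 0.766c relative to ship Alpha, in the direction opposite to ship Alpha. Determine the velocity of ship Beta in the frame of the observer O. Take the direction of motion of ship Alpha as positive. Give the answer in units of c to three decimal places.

With v = 0.416 and u' = -0.766 (in units of c),
u = (u' + v)/(1 + u'v/c²):
u = (-0.766 + 0.416) / (1 + (-0.766)·0.416) = -0.3500/0.6813 = -0.5137
(Galilean addition would give -0.350c.)

-0.514c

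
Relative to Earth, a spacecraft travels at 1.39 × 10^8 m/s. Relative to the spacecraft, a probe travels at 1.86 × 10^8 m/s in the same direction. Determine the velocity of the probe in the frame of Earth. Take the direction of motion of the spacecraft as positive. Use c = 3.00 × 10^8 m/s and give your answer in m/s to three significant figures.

In units of c (dividing by 3.00 × 10^8 m/s): v = 0.463, u' = 0.620.
u = (u' + v)/(1 + u'v/c²):
u = (0.620 + 0.463) / (1 + 0.620·0.463) = 1.0833/1.2873 = 0.8416
(Galilean addition would give +1.083c, exceeding c.)
Converting back: u = 0.8416 × 3.00 × 10^8 m/s.

2.52 × 10^8 m/s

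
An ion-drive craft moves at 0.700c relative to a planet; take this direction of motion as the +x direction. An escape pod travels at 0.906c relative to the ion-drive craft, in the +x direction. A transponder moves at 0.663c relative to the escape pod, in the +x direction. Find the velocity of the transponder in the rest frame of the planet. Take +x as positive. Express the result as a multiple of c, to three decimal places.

Apply u = (u' + v)/(1 + u'v/c²) successively, working outward toward the planet.
Start: velocity of the ion-drive craft relative to the planet = 0.7000c.
Compose with the escape pod (u' = 0.906 in the ion-drive craft frame): u_1 = (0.906 + 0.700) / (1 + 0.906·0.700) = 1.6060/1.6342 = 0.9827.
Compose with the transponder (u' = 0.663 in the escape pod frame): u_2 = (0.663 + 0.983) / (1 + 0.663·0.983) = 1.6457/1.6516 = 0.9965.

0.996c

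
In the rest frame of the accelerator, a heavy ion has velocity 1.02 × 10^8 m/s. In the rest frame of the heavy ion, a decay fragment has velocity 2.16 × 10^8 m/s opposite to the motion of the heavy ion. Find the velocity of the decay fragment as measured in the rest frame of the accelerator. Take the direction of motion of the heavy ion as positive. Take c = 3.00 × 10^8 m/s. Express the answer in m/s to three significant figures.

In units of c (dividing by 3.00 × 10^8 m/s): v = 0.340, u' = -0.720.
u = (u' + v)/(1 + u'v/c²):
u = (-0.720 + 0.340) / (1 + (-0.720)·0.340) = -0.3800/0.7552 = -0.5032
Converting back: u = -0.5032 × 3.00 × 10^8 m/s.

-1.51 × 10^8 m/s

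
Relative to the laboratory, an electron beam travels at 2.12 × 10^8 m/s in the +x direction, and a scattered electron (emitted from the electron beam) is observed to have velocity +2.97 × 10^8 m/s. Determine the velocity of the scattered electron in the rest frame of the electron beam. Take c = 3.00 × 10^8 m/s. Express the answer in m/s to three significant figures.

v = 0.707c, u = 0.990c.
Invert the composition law: u' = (u − v)/(1 − uv/c²).
u' = (0.990 − 0.707) / (1 − (0.990)(0.707)) = 0.2833/0.3004 = 0.9432.
u' = 0.9432 × 3.00 × 10^8 m/s.

+2.83 × 10^8 m/s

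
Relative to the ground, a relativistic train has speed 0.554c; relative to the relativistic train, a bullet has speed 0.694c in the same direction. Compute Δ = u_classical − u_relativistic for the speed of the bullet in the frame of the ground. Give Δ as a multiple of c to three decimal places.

Galilean: u_cl = 0.694 + 0.554 = 1.2480.
Relativistic: u_rel = (0.694 + 0.554) / (1 + 0.694·0.554) = 1.2480/1.3845 = 0.9014.
Δ = 1.2480 − 0.9014 = 0.3466.
(The classical prediction exceeds c; the relativistic result does not.)

Δ = 0.347c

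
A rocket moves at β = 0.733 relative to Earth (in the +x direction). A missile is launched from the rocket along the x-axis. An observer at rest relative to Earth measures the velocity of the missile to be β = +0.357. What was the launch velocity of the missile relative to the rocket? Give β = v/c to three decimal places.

Invert the composition law: u' = (u − v)/(1 − uv/c²).
u' = (0.357 − 0.733) / (1 − (0.357)(0.733)) = -0.3760/0.7383 = -0.5093.

β = -0.509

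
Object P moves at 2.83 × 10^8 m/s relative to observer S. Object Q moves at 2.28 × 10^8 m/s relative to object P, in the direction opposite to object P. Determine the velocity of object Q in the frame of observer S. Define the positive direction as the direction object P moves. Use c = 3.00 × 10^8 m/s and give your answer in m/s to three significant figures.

+1.94 × 10^8 m/s

In units of c (dividing by 3.00 × 10^8 m/s): v = 0.943, u' = -0.760.
u = (u' + v)/(1 + u'v/c²):
u = (-0.760 + 0.943) / (1 + (-0.760)·0.943) = 0.1833/0.2831 = 0.6477
(Galilean addition would give +0.183c.)
Converting back: u = 0.6477 × 3.00 × 10^8 m/s.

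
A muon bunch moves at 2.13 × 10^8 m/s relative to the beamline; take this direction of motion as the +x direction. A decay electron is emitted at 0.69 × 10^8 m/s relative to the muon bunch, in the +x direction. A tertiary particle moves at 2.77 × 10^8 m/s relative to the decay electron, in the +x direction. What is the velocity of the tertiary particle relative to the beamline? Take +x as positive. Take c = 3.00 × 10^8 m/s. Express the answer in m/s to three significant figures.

2.97 × 10^8 m/s

Apply u = (u' + v)/(1 + u'v/c²) successively, working outward toward the beamline.
(Dividing each given speed by c = 3.00 × 10^8 m/s to work in units of c.)
Start: velocity of the muon bunch relative to the beamline = 0.7100c.
Compose with the decay electron (u' = 0.230 in the muon bunch frame): u_1 = (0.230 + 0.710) / (1 + 0.230·0.710) = 0.9400/1.1633 = 0.8080.
Compose with the tertiary particle (u' = 0.923 in the decay electron frame): u_2 = (0.923 + 0.808) / (1 + 0.923·0.808) = 1.7314/1.7461 = 0.9916.
So u = 0.9916 × 3.00 × 10^8 m/s.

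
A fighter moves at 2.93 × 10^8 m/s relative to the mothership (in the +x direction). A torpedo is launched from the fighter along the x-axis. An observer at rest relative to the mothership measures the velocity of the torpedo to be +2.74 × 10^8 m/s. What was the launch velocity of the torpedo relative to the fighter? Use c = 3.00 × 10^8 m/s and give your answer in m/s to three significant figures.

v = 0.977c, u = 0.913c.
Invert the composition law: u' = (u − v)/(1 − uv/c²).
u' = (0.913 − 0.977) / (1 − (0.913)(0.977)) = -0.0633/0.1080 = -0.5865.
u' = -0.5865 × 3.00 × 10^8 m/s.

-1.76 × 10^8 m/s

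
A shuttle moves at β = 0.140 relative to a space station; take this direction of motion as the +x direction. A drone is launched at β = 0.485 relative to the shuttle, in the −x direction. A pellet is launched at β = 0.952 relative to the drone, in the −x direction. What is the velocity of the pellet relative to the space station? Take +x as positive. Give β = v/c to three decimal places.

β = -0.978

Apply u = (u' + v)/(1 + u'v/c²) successively, working outward toward the space station.
Start: velocity of the shuttle relative to the space station = 0.1400c.
Compose with the drone (u' = -0.485 in the shuttle frame): u_1 = (-0.485 + 0.140) / (1 + (-0.485)·0.140) = -0.3450/0.9321 = -0.3701.
Compose with the pellet (u' = -0.952 in the drone frame): u_2 = (-0.952 + (-0.370)) / (1 + (-0.952)·(-0.370)) = -1.3221/1.3524 = -0.9776.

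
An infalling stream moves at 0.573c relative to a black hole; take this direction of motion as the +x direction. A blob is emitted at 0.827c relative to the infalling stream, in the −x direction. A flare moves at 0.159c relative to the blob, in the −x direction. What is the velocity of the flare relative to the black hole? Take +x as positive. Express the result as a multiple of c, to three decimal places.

-0.596c

Apply u = (u' + v)/(1 + u'v/c²) successively, working outward toward the black hole.
Start: velocity of the infalling stream relative to the black hole = 0.5730c.
Compose with the blob (u' = -0.827 in the infalling stream frame): u_1 = (-0.827 + 0.573) / (1 + (-0.827)·0.573) = -0.2540/0.5261 = -0.4828.
Compose with the flare (u' = -0.159 in the blob frame): u_2 = (-0.159 + (-0.483)) / (1 + (-0.159)·(-0.483)) = -0.6418/1.0768 = -0.5960.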